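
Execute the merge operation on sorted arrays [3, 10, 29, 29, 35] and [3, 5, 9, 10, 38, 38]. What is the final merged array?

Merging process:

Compare 3 vs 3: take 3 from left. Merged: [3]
Compare 10 vs 3: take 3 from right. Merged: [3, 3]
Compare 10 vs 5: take 5 from right. Merged: [3, 3, 5]
Compare 10 vs 9: take 9 from right. Merged: [3, 3, 5, 9]
Compare 10 vs 10: take 10 from left. Merged: [3, 3, 5, 9, 10]
Compare 29 vs 10: take 10 from right. Merged: [3, 3, 5, 9, 10, 10]
Compare 29 vs 38: take 29 from left. Merged: [3, 3, 5, 9, 10, 10, 29]
Compare 29 vs 38: take 29 from left. Merged: [3, 3, 5, 9, 10, 10, 29, 29]
Compare 35 vs 38: take 35 from left. Merged: [3, 3, 5, 9, 10, 10, 29, 29, 35]
Append remaining from right: [38, 38]. Merged: [3, 3, 5, 9, 10, 10, 29, 29, 35, 38, 38]

Final merged array: [3, 3, 5, 9, 10, 10, 29, 29, 35, 38, 38]
Total comparisons: 9

The merged array is [3, 3, 5, 9, 10, 10, 29, 29, 35, 38, 38], requiring 9 comparisons. The merge step runs in O(n) time where n is the total number of elements.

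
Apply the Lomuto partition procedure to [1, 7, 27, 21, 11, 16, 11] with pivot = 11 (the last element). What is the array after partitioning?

Lomuto partition with pivot = 11:

Initial array: [1, 7, 27, 21, 11, 16, 11]

arr[0]=1 <= 11: swap with position 0, array becomes [1, 7, 27, 21, 11, 16, 11]
arr[1]=7 <= 11: swap with position 1, array becomes [1, 7, 27, 21, 11, 16, 11]
arr[2]=27 > 11: no swap
arr[3]=21 > 11: no swap
arr[4]=11 <= 11: swap with position 2, array becomes [1, 7, 11, 21, 27, 16, 11]
arr[5]=16 > 11: no swap

Place pivot at position 3: [1, 7, 11, 11, 27, 16, 21]
Pivot position: 3

After partitioning with pivot 11, the array becomes [1, 7, 11, 11, 27, 16, 21]. The pivot is placed at index 3. All elements to the left of the pivot are <= 11, and all elements to the right are > 11.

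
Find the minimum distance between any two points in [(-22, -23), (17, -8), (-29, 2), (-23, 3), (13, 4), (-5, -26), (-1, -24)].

Computing all pairwise distances among 7 points:

d((-22, -23), (17, -8)) = 41.7852
d((-22, -23), (-29, 2)) = 25.9615
d((-22, -23), (-23, 3)) = 26.0192
d((-22, -23), (13, 4)) = 44.2041
d((-22, -23), (-5, -26)) = 17.2627
d((-22, -23), (-1, -24)) = 21.0238
d((17, -8), (-29, 2)) = 47.0744
d((17, -8), (-23, 3)) = 41.4849
d((17, -8), (13, 4)) = 12.6491
d((17, -8), (-5, -26)) = 28.4253
d((17, -8), (-1, -24)) = 24.0832
d((-29, 2), (-23, 3)) = 6.0828
d((-29, 2), (13, 4)) = 42.0476
d((-29, 2), (-5, -26)) = 36.8782
d((-29, 2), (-1, -24)) = 38.2099
d((-23, 3), (13, 4)) = 36.0139
d((-23, 3), (-5, -26)) = 34.1321
d((-23, 3), (-1, -24)) = 34.8281
d((13, 4), (-5, -26)) = 34.9857
d((13, 4), (-1, -24)) = 31.305
d((-5, -26), (-1, -24)) = 4.4721 <-- minimum

Closest pair: (-5, -26) and (-1, -24) with distance 4.4721

The closest pair is (-5, -26) and (-1, -24) with Euclidean distance 4.4721. For 7 points, brute-force pairwise comparison is shown above. For large n, the divide-and-conquer algorithm (sort by x, recurse on halves, check the dividing strip) achieves O(n log n).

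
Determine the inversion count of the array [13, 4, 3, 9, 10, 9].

Finding inversions in [13, 4, 3, 9, 10, 9]:

(0, 1): arr[0]=13 > arr[1]=4
(0, 2): arr[0]=13 > arr[2]=3
(0, 3): arr[0]=13 > arr[3]=9
(0, 4): arr[0]=13 > arr[4]=10
(0, 5): arr[0]=13 > arr[5]=9
(1, 2): arr[1]=4 > arr[2]=3
(4, 5): arr[4]=10 > arr[5]=9

Total inversions: 7

The array has 7 inversion(s): (0,1), (0,2), (0,3), (0,4), (0,5), (1,2), (4,5). Each pair (i,j) satisfies i < j and arr[i] > arr[j].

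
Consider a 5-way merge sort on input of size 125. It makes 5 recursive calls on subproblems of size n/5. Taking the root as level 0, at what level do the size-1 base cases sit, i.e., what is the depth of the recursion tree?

For divide and conquer with division factor 5:

Problem sizes at each level:
Level 0: 125
Level 1: 25
Level 2: 5
Level 3: 1

The root is level 0 and the size-1 base case is level 3 (the tree spans levels 0 through 3, i.e. 4 levels counting the root), so the depth is the number of divisions: log_5(125) = 3

The recursion tree depth is log_5(125) = 3. At each level, the problem size is divided by 5, so it takes 3 divisions to reduce to a base case of size 1. The algorithm makes 5 recursive calls at each level.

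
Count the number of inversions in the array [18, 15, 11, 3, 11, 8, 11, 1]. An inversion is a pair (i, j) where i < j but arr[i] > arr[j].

Finding inversions in [18, 15, 11, 3, 11, 8, 11, 1]:

(0, 1): arr[0]=18 > arr[1]=15
(0, 2): arr[0]=18 > arr[2]=11
(0, 3): arr[0]=18 > arr[3]=3
(0, 4): arr[0]=18 > arr[4]=11
(0, 5): arr[0]=18 > arr[5]=8
(0, 6): arr[0]=18 > arr[6]=11
(0, 7): arr[0]=18 > arr[7]=1
(1, 2): arr[1]=15 > arr[2]=11
(1, 3): arr[1]=15 > arr[3]=3
(1, 4): arr[1]=15 > arr[4]=11
(1, 5): arr[1]=15 > arr[5]=8
(1, 6): arr[1]=15 > arr[6]=11
(1, 7): arr[1]=15 > arr[7]=1
(2, 3): arr[2]=11 > arr[3]=3
(2, 5): arr[2]=11 > arr[5]=8
(2, 7): arr[2]=11 > arr[7]=1
(3, 7): arr[3]=3 > arr[7]=1
(4, 5): arr[4]=11 > arr[5]=8
(4, 7): arr[4]=11 > arr[7]=1
(5, 7): arr[5]=8 > arr[7]=1
(6, 7): arr[6]=11 > arr[7]=1

Total inversions: 21

The array has 21 inversion(s): (0,1), (0,2), (0,3), (0,4), (0,5), (0,6), (0,7), (1,2), (1,3), (1,4), (1,5), (1,6), (1,7), (2,3), (2,5), (2,7), (3,7), (4,5), (4,7), (5,7), (6,7). Each pair (i,j) satisfies i < j and arr[i] > arr[j].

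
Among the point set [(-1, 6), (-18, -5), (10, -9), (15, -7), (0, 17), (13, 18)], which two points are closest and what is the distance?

Computing all pairwise distances among 6 points:

d((-1, 6), (-18, -5)) = 20.2485
d((-1, 6), (10, -9)) = 18.6011
d((-1, 6), (15, -7)) = 20.6155
d((-1, 6), (0, 17)) = 11.0454
d((-1, 6), (13, 18)) = 18.4391
d((-18, -5), (10, -9)) = 28.2843
d((-18, -5), (15, -7)) = 33.0606
d((-18, -5), (0, 17)) = 28.4253
d((-18, -5), (13, 18)) = 38.6005
d((10, -9), (15, -7)) = 5.3852 <-- minimum
d((10, -9), (0, 17)) = 27.8568
d((10, -9), (13, 18)) = 27.1662
d((15, -7), (0, 17)) = 28.3019
d((15, -7), (13, 18)) = 25.0799
d((0, 17), (13, 18)) = 13.0384

Closest pair: (10, -9) and (15, -7) with distance 5.3852

The closest pair is (10, -9) and (15, -7) with Euclidean distance 5.3852. For 6 points, brute-force pairwise comparison is shown above. For large n, the divide-and-conquer algorithm (sort by x, recurse on halves, check the dividing strip) achieves O(n log n).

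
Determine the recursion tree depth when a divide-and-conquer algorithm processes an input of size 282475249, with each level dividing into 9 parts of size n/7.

For divide and conquer with division factor 7:

Problem sizes at each level:
Level 0: 282475249
Level 1: 40353607
Level 2: 5764801
Level 3: 823543
Level 4: 117649
Level 5: 16807
Level 6: 2401
Level 7: 343
Level 8: 49
Level 9: 7
Level 10: 1

The root is level 0 and the size-1 base case is level 10 (the tree spans levels 0 through 10, i.e. 11 levels counting the root), so the depth is the number of divisions: log_7(282475249) = 10

The recursion tree depth is log_7(282475249) = 10. At each level, the problem size is divided by 7, so it takes 10 divisions to reduce to a base case of size 1. The algorithm makes 9 recursive calls at each level.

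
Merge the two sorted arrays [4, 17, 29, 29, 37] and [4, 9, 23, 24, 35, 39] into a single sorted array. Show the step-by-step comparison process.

Merging process:

Compare 4 vs 4: take 4 from left. Merged: [4]
Compare 17 vs 4: take 4 from right. Merged: [4, 4]
Compare 17 vs 9: take 9 from right. Merged: [4, 4, 9]
Compare 17 vs 23: take 17 from left. Merged: [4, 4, 9, 17]
Compare 29 vs 23: take 23 from right. Merged: [4, 4, 9, 17, 23]
Compare 29 vs 24: take 24 from right. Merged: [4, 4, 9, 17, 23, 24]
Compare 29 vs 35: take 29 from left. Merged: [4, 4, 9, 17, 23, 24, 29]
Compare 29 vs 35: take 29 from left. Merged: [4, 4, 9, 17, 23, 24, 29, 29]
Compare 37 vs 35: take 35 from right. Merged: [4, 4, 9, 17, 23, 24, 29, 29, 35]
Compare 37 vs 39: take 37 from left. Merged: [4, 4, 9, 17, 23, 24, 29, 29, 35, 37]
Append remaining from right: [39]. Merged: [4, 4, 9, 17, 23, 24, 29, 29, 35, 37, 39]

Final merged array: [4, 4, 9, 17, 23, 24, 29, 29, 35, 37, 39]
Total comparisons: 10

The merged array is [4, 4, 9, 17, 23, 24, 29, 29, 35, 37, 39], requiring 10 comparisons. The merge step runs in O(n) time where n is the total number of elements.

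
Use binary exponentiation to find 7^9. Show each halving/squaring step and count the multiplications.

Computing 7^9 by squaring (build up from 7^1; each line after the first costs one multiplication):

7^1 = 7
7^2 = (7^1)^2 = 7^2 = 49
7^4 = (7^2)^2 = 49^2 = 2401
7^8 = (7^4)^2 = 2401^2 = 5764801
7^9 = 7 * 7^8 = 7 * 5764801 = 40353607

Result: 40353607
Multiplications needed: 4 (4 lines after 7^1)

7^9 = 40353607. Using exponentiation by squaring, this requires 4 multiplications. The key idea: if the exponent is even, square the half-power; if odd, multiply by the base once.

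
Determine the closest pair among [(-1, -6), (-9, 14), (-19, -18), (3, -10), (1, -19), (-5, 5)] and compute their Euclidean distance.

Computing all pairwise distances among 6 points:

d((-1, -6), (-9, 14)) = 21.5407
d((-1, -6), (-19, -18)) = 21.6333
d((-1, -6), (3, -10)) = 5.6569 <-- minimum
d((-1, -6), (1, -19)) = 13.1529
d((-1, -6), (-5, 5)) = 11.7047
d((-9, 14), (-19, -18)) = 33.5261
d((-9, 14), (3, -10)) = 26.8328
d((-9, 14), (1, -19)) = 34.4819
d((-9, 14), (-5, 5)) = 9.8489
d((-19, -18), (3, -10)) = 23.4094
d((-19, -18), (1, -19)) = 20.025
d((-19, -18), (-5, 5)) = 26.9258
d((3, -10), (1, -19)) = 9.2195
d((3, -10), (-5, 5)) = 17.0
d((1, -19), (-5, 5)) = 24.7386

Closest pair: (-1, -6) and (3, -10) with distance 5.6569

The closest pair is (-1, -6) and (3, -10) with Euclidean distance 5.6569. For 6 points, brute-force pairwise comparison is shown above. For large n, the divide-and-conquer algorithm (sort by x, recurse on halves, check the dividing strip) achieves O(n log n).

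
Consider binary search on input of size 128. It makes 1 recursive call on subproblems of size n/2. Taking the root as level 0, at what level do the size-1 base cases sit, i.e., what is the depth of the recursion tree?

For divide and conquer with division factor 2:

Problem sizes at each level:
Level 0: 128
Level 1: 64
Level 2: 32
Level 3: 16
Level 4: 8
Level 5: 4
Level 6: 2
Level 7: 1

The root is level 0 and the size-1 base case is level 7 (the tree spans levels 0 through 7, i.e. 8 levels counting the root), so the depth is the number of divisions: log_2(128) = 7

The recursion tree depth is log_2(128) = 7. At each level, the problem size is divided by 2, so it takes 7 divisions to reduce to a base case of size 1. The algorithm makes 1 recursive call at each level.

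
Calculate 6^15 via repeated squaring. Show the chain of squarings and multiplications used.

Computing 6^15 by squaring (build up from 6^1; each line after the first costs one multiplication):

6^1 = 6
6^2 = (6^1)^2 = 6^2 = 36
6^3 = 6 * 6^2 = 6 * 36 = 216
6^6 = (6^3)^2 = 216^2 = 46656
6^7 = 6 * 6^6 = 6 * 46656 = 279936
6^14 = (6^7)^2 = 279936^2 = 78364164096
6^15 = 6 * 6^14 = 6 * 78364164096 = 470184984576

Result: 470184984576
Multiplications needed: 6 (6 lines after 6^1)

6^15 = 470184984576. Using exponentiation by squaring, this requires 6 multiplications. The key idea: if the exponent is even, square the half-power; if odd, multiply by the base once.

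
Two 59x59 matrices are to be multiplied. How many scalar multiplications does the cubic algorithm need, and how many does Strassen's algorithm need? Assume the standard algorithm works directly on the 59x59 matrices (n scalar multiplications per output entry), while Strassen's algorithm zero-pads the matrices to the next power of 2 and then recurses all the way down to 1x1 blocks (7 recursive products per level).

Matrix multiplication for 59x59 matrices:

Strassen's algorithm requires power-of-2 dimensions. Pad 59x59 to 64x64 (next power of 2).

Standard algorithm: 59^3 = 205379 multiplications
Strassen's algorithm: 7^(log2(64)) = 7^6 = 117649 multiplications
Savings: 205379 - 117649 = 87730 multiplications

Standard: 205379 multiplications (59^3). Strassen: 117649 multiplications (7^6, after padding to 64x64). Strassen reduces 8 recursive multiplications to 7 at each level.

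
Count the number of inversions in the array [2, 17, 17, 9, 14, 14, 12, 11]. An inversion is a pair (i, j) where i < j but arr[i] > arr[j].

Finding inversions in [2, 17, 17, 9, 14, 14, 12, 11]:

(1, 3): arr[1]=17 > arr[3]=9
(1, 4): arr[1]=17 > arr[4]=14
(1, 5): arr[1]=17 > arr[5]=14
(1, 6): arr[1]=17 > arr[6]=12
(1, 7): arr[1]=17 > arr[7]=11
(2, 3): arr[2]=17 > arr[3]=9
(2, 4): arr[2]=17 > arr[4]=14
(2, 5): arr[2]=17 > arr[5]=14
(2, 6): arr[2]=17 > arr[6]=12
(2, 7): arr[2]=17 > arr[7]=11
(4, 6): arr[4]=14 > arr[6]=12
(4, 7): arr[4]=14 > arr[7]=11
(5, 6): arr[5]=14 > arr[6]=12
(5, 7): arr[5]=14 > arr[7]=11
(6, 7): arr[6]=12 > arr[7]=11

Total inversions: 15

The array has 15 inversion(s): (1,3), (1,4), (1,5), (1,6), (1,7), (2,3), (2,4), (2,5), (2,6), (2,7), (4,6), (4,7), (5,6), (5,7), (6,7). Each pair (i,j) satisfies i < j and arr[i] > arr[j].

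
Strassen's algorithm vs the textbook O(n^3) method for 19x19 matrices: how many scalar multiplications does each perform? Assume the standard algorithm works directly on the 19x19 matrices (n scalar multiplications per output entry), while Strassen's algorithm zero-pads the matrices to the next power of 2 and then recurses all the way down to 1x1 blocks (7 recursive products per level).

Matrix multiplication for 19x19 matrices:

Strassen's algorithm requires power-of-2 dimensions. Pad 19x19 to 32x32 (next power of 2).

Standard algorithm: 19^3 = 6859 multiplications
Strassen's algorithm: 7^(log2(32)) = 7^5 = 16807 multiplications
Difference: 6859 - 16807 = -9948 (Strassen uses MORE here due to padding overhead — for small or just-over-power-of-2 n, padding can outweigh the per-level savings)

Standard: 6859 multiplications (19^3). Strassen: 16807 multiplications (7^5, after padding to 32x32). Strassen reduces 8 recursive multiplications to 7 at each level.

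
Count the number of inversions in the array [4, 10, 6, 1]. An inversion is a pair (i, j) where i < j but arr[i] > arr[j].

Finding inversions in [4, 10, 6, 1]:

(0, 3): arr[0]=4 > arr[3]=1
(1, 2): arr[1]=10 > arr[2]=6
(1, 3): arr[1]=10 > arr[3]=1
(2, 3): arr[2]=6 > arr[3]=1

Total inversions: 4

The array has 4 inversion(s): (0,3), (1,2), (1,3), (2,3). Each pair (i,j) satisfies i < j and arr[i] > arr[j].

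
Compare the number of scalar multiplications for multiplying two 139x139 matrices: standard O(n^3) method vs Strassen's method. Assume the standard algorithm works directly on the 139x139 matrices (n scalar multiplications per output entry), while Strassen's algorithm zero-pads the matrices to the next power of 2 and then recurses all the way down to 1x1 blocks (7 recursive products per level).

Matrix multiplication for 139x139 matrices:

Strassen's algorithm requires power-of-2 dimensions. Pad 139x139 to 256x256 (next power of 2).

Standard algorithm: 139^3 = 2685619 multiplications
Strassen's algorithm: 7^(log2(256)) = 7^8 = 5764801 multiplications
Difference: 2685619 - 5764801 = -3079182 (Strassen uses MORE here due to padding overhead — for small or just-over-power-of-2 n, padding can outweigh the per-level savings)

Standard: 2685619 multiplications (139^3). Strassen: 5764801 multiplications (7^8, after padding to 256x256). Strassen reduces 8 recursive multiplications to 7 at each level.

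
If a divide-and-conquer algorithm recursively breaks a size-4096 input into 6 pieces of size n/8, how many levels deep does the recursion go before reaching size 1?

For divide and conquer with division factor 8:

Problem sizes at each level:
Level 0: 4096
Level 1: 512
Level 2: 64
Level 3: 8
Level 4: 1

The root is level 0 and the size-1 base case is level 4 (the tree spans levels 0 through 4, i.e. 5 levels counting the root), so the depth is the number of divisions: log_8(4096) = 4

The recursion tree depth is log_8(4096) = 4. At each level, the problem size is divided by 8, so it takes 4 divisions to reduce to a base case of size 1. The algorithm makes 6 recursive calls at each level.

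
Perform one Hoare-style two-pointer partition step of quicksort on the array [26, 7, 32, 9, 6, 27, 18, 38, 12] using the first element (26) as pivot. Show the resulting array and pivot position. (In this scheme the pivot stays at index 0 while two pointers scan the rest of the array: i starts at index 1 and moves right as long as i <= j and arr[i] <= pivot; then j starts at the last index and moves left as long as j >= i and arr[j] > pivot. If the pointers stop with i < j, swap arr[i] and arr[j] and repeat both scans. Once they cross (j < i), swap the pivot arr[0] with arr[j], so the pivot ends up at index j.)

Hoare-style two-pointer partition with pivot = 26:

Initial array: [26, 7, 32, 9, 6, 27, 18, 38, 12]

Pointers start at i = 1, j = 8.
i stops at index 2 (arr[2]=32 > 26), j stops at index 8 (arr[8]=12 <= 26): swap arr[2] and arr[8], array becomes [26, 7, 12, 9, 6, 27, 18, 38, 32]
i stops at index 5 (arr[5]=27 > 26), j stops at index 6 (arr[6]=18 <= 26): swap arr[5] and arr[6], array becomes [26, 7, 12, 9, 6, 18, 27, 38, 32]
i ends at 6, j ends at 5: the pointers have crossed (j < i), so scanning stops.

Swap pivot arr[0] with arr[5] to place pivot at position 5: [18, 7, 12, 9, 6, 26, 27, 38, 32]
Pivot position: 5

After partitioning with pivot 26, the array becomes [18, 7, 12, 9, 6, 26, 27, 38, 32]. The pivot is placed at index 5. All elements to the left of the pivot are <= 26, and all elements to the right are > 26.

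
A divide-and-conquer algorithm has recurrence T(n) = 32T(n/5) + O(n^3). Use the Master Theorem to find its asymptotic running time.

Master Theorem for T(n) = 32T(n/5) + O(n^3):

a = 32, b = 5, c = 3
log_b(a) = log_5(32) = 2.1534

Case 3: c = 3 > log_5(32) = 2.1534
T(n) = O(n^3) = O(n^3)

For T(n) = 32T(n/5) + O(n^3): log_5(32) = 2.1534. This is Case 3 of the Master Theorem (c > log_b(a), work dominated by root), giving O(n^3).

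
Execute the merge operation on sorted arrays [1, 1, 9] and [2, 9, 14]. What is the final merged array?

Merging process:

Compare 1 vs 2: take 1 from left. Merged: [1]
Compare 1 vs 2: take 1 from left. Merged: [1, 1]
Compare 9 vs 2: take 2 from right. Merged: [1, 1, 2]
Compare 9 vs 9: take 9 from left. Merged: [1, 1, 2, 9]
Append remaining from right: [9, 14]. Merged: [1, 1, 2, 9, 9, 14]

Final merged array: [1, 1, 2, 9, 9, 14]
Total comparisons: 4

The merged array is [1, 1, 2, 9, 9, 14], requiring 4 comparisons. The merge step runs in O(n) time where n is the total number of elements.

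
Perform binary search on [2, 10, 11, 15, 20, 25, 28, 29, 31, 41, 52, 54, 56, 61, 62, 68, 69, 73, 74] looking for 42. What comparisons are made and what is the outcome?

Binary search for 42 in [2, 10, 11, 15, 20, 25, 28, 29, 31, 41, 52, 54, 56, 61, 62, 68, 69, 73, 74]:

lo=0, hi=18, mid=9, arr[mid]=41 -> 41 < 42, search right half
lo=10, hi=18, mid=14, arr[mid]=62 -> 62 > 42, search left half
lo=10, hi=13, mid=11, arr[mid]=54 -> 54 > 42, search left half
lo=10, hi=10, mid=10, arr[mid]=52 -> 52 > 42, search left half
lo=10 > hi=9, target 42 not found

Binary search determines that 42 is not in the array after 4 comparisons. The search space was exhausted without finding the target.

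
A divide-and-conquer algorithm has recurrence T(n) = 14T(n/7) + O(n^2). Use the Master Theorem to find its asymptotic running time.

Master Theorem for T(n) = 14T(n/7) + O(n^2):

a = 14, b = 7, c = 2
log_b(a) = log_7(14) = 1.3562

Case 3: c = 2 > log_7(14) = 1.3562
T(n) = O(n^2) = O(n^2)

For T(n) = 14T(n/7) + O(n^2): log_7(14) = 1.3562. This is Case 3 of the Master Theorem (c > log_b(a), work dominated by root), giving O(n^2).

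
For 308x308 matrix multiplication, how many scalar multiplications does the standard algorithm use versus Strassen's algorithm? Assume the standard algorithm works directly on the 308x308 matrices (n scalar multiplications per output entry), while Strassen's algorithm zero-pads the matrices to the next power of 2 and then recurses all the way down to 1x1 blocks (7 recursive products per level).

Matrix multiplication for 308x308 matrices:

Strassen's algorithm requires power-of-2 dimensions. Pad 308x308 to 512x512 (next power of 2).

Standard algorithm: 308^3 = 29218112 multiplications
Strassen's algorithm: 7^(log2(512)) = 7^9 = 40353607 multiplications
Difference: 29218112 - 40353607 = -11135495 (Strassen uses MORE here due to padding overhead — for small or just-over-power-of-2 n, padding can outweigh the per-level savings)

Standard: 29218112 multiplications (308^3). Strassen: 40353607 multiplications (7^9, after padding to 512x512). Strassen reduces 8 recursive multiplications to 7 at each level.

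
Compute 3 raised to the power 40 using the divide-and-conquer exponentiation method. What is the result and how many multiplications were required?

Computing 3^40 by squaring (build up from 3^1; each line after the first costs one multiplication):

3^1 = 3
3^2 = (3^1)^2 = 3^2 = 9
3^4 = (3^2)^2 = 9^2 = 81
3^5 = 3 * 3^4 = 3 * 81 = 243
3^10 = (3^5)^2 = 243^2 = 59049
3^20 = (3^10)^2 = 59049^2 = 3486784401
3^40 = (3^20)^2 = 3486784401^2 = 12157665459056928801

Result: 12157665459056928801
Multiplications needed: 6 (6 lines after 3^1)

3^40 = 12157665459056928801. Using exponentiation by squaring, this requires 6 multiplications. The key idea: if the exponent is even, square the half-power; if odd, multiply by the base once.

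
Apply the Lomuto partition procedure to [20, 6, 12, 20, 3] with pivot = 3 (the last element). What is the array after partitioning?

Lomuto partition with pivot = 3:

Initial array: [20, 6, 12, 20, 3]

arr[0]=20 > 3: no swap
arr[1]=6 > 3: no swap
arr[2]=12 > 3: no swap
arr[3]=20 > 3: no swap

Place pivot at position 0: [3, 6, 12, 20, 20]
Pivot position: 0

After partitioning with pivot 3, the array becomes [3, 6, 12, 20, 20]. The pivot is placed at index 0. All elements to the left of the pivot are <= 3, and all elements to the right are > 3.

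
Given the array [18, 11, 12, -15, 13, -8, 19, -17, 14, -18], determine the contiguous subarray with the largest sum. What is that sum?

Using Kadane's algorithm on [18, 11, 12, -15, 13, -8, 19, -17, 14, -18]:

Scanning through the array:
Position 1 (value 11): max_ending_here = 29, max_so_far = 29
Position 2 (value 12): max_ending_here = 41, max_so_far = 41
Position 3 (value -15): max_ending_here = 26, max_so_far = 41
Position 4 (value 13): max_ending_here = 39, max_so_far = 41
Position 5 (value -8): max_ending_here = 31, max_so_far = 41
Position 6 (value 19): max_ending_here = 50, max_so_far = 50
Position 7 (value -17): max_ending_here = 33, max_so_far = 50
Position 8 (value 14): max_ending_here = 47, max_so_far = 50
Position 9 (value -18): max_ending_here = 29, max_so_far = 50

Maximum subarray: [18, 11, 12, -15, 13, -8, 19]
Maximum sum: 50

The maximum subarray is [18, 11, 12, -15, 13, -8, 19] with sum 50. This subarray runs from index 0 to index 6.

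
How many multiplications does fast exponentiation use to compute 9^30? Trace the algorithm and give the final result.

Computing 9^30 by squaring (build up from 9^1; each line after the first costs one multiplication):

9^1 = 9
9^2 = (9^1)^2 = 9^2 = 81
9^3 = 9 * 9^2 = 9 * 81 = 729
9^6 = (9^3)^2 = 729^2 = 531441
9^7 = 9 * 9^6 = 9 * 531441 = 4782969
9^14 = (9^7)^2 = 4782969^2 = 22876792454961
9^15 = 9 * 9^14 = 9 * 22876792454961 = 205891132094649
9^30 = (9^15)^2 = 205891132094649^2 = 42391158275216203514294433201

Result: 42391158275216203514294433201
Multiplications needed: 7 (7 lines after 9^1)

9^30 = 42391158275216203514294433201. Using exponentiation by squaring, this requires 7 multiplications. The key idea: if the exponent is even, square the half-power; if odd, multiply by the base once.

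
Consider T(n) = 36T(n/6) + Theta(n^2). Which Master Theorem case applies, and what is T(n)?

Master Theorem for T(n) = 36T(n/6) + O(n^2):

a = 36, b = 6, c = 2
log_b(a) = log_6(36) = 2.0000

Case 2: c = 2 = log_6(36) = 2.0000
T(n) = O(n^2 log n) = O(n^2 log n)

For T(n) = 36T(n/6) + O(n^2): log_6(36) = 2.0000. This is Case 2 of the Master Theorem (c = log_b(a), equal work at all levels), giving O(n^2 log n).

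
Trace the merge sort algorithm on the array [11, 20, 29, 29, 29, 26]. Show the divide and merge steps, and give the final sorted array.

Merge sort trace:

Split: [11, 20, 29, 29, 29, 26] -> [11, 20, 29] and [29, 29, 26]
  Split: [11, 20, 29] -> [11] and [20, 29]
    Split: [20, 29] -> [20] and [29]
    Merge: [20] + [29] -> [20, 29]
  Merge: [11] + [20, 29] -> [11, 20, 29]
  Split: [29, 29, 26] -> [29] and [29, 26]
    Split: [29, 26] -> [29] and [26]
    Merge: [29] + [26] -> [26, 29]
  Merge: [29] + [26, 29] -> [26, 29, 29]
Merge: [11, 20, 29] + [26, 29, 29] -> [11, 20, 26, 29, 29, 29]

Final sorted array: [11, 20, 26, 29, 29, 29]

The merge sort proceeds by recursively splitting the array and merging sorted halves.
After all merges, the sorted array is [11, 20, 26, 29, 29, 29].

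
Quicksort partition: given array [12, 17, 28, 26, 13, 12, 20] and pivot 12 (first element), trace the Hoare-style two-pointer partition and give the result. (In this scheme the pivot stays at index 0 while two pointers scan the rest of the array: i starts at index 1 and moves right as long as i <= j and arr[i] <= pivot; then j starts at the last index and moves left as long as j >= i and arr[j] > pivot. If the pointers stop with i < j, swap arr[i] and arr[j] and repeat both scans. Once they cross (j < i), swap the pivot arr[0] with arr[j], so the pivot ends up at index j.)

Hoare-style two-pointer partition with pivot = 12:

Initial array: [12, 17, 28, 26, 13, 12, 20]

Pointers start at i = 1, j = 6.
i stops at index 1 (arr[1]=17 > 12), j stops at index 5 (arr[5]=12 <= 12): swap arr[1] and arr[5], array becomes [12, 12, 28, 26, 13, 17, 20]
i ends at 2, j ends at 1: the pointers have crossed (j < i), so scanning stops.

Swap pivot arr[0] with arr[1] to place pivot at position 1: [12, 12, 28, 26, 13, 17, 20]
Pivot position: 1

After partitioning with pivot 12, the array becomes [12, 12, 28, 26, 13, 17, 20]. The pivot is placed at index 1. All elements to the left of the pivot are <= 12, and all elements to the right are > 12.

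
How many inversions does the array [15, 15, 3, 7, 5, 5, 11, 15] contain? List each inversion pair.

Finding inversions in [15, 15, 3, 7, 5, 5, 11, 15]:

(0, 2): arr[0]=15 > arr[2]=3
(0, 3): arr[0]=15 > arr[3]=7
(0, 4): arr[0]=15 > arr[4]=5
(0, 5): arr[0]=15 > arr[5]=5
(0, 6): arr[0]=15 > arr[6]=11
(1, 2): arr[1]=15 > arr[2]=3
(1, 3): arr[1]=15 > arr[3]=7
(1, 4): arr[1]=15 > arr[4]=5
(1, 5): arr[1]=15 > arr[5]=5
(1, 6): arr[1]=15 > arr[6]=11
(3, 4): arr[3]=7 > arr[4]=5
(3, 5): arr[3]=7 > arr[5]=5

Total inversions: 12

The array has 12 inversion(s): (0,2), (0,3), (0,4), (0,5), (0,6), (1,2), (1,3), (1,4), (1,5), (1,6), (3,4), (3,5). Each pair (i,j) satisfies i < j and arr[i] > arr[j].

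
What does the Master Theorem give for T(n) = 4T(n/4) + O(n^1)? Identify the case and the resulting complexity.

Master Theorem for T(n) = 4T(n/4) + O(n^1):

a = 4, b = 4, c = 1
log_b(a) = log_4(4) = 1.0000

Case 2: c = 1 = log_4(4) = 1.0000
T(n) = O(n^1 log n) = O(n log n)

For T(n) = 4T(n/4) + O(n^1): log_4(4) = 1.0000. This is Case 2 of the Master Theorem (c = log_b(a), equal work at all levels), giving O(n log n).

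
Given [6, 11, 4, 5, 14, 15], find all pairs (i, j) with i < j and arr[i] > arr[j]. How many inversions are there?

Finding inversions in [6, 11, 4, 5, 14, 15]:

(0, 2): arr[0]=6 > arr[2]=4
(0, 3): arr[0]=6 > arr[3]=5
(1, 2): arr[1]=11 > arr[2]=4
(1, 3): arr[1]=11 > arr[3]=5

Total inversions: 4

The array has 4 inversion(s): (0,2), (0,3), (1,2), (1,3). Each pair (i,j) satisfies i < j and arr[i] > arr[j].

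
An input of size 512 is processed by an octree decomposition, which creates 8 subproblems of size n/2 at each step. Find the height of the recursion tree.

For divide and conquer with division factor 2:

Problem sizes at each level:
Level 0: 512
Level 1: 256
Level 2: 128
Level 3: 64
Level 4: 32
Level 5: 16
Level 6: 8
Level 7: 4
Level 8: 2
Level 9: 1

The root is level 0 and the size-1 base case is level 9 (the tree spans levels 0 through 9, i.e. 10 levels counting the root), so the depth is the number of divisions: log_2(512) = 9

The recursion tree depth is log_2(512) = 9. At each level, the problem size is divided by 2, so it takes 9 divisions to reduce to a base case of size 1. The algorithm makes 8 recursive calls at each level.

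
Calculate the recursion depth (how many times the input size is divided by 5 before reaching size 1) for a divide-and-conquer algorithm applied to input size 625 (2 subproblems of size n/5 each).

For divide and conquer with division factor 5:

Problem sizes at each level:
Level 0: 625
Level 1: 125
Level 2: 25
Level 3: 5
Level 4: 1

The root is level 0 and the size-1 base case is level 4 (the tree spans levels 0 through 4, i.e. 5 levels counting the root), so the depth is the number of divisions: log_5(625) = 4

The recursion tree depth is log_5(625) = 4. At each level, the problem size is divided by 5, so it takes 4 divisions to reduce to a base case of size 1. The algorithm makes 2 recursive calls at each level.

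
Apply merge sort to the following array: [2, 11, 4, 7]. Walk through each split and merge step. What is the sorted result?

Merge sort trace:

Split: [2, 11, 4, 7] -> [2, 11] and [4, 7]
  Split: [2, 11] -> [2] and [11]
  Merge: [2] + [11] -> [2, 11]
  Split: [4, 7] -> [4] and [7]
  Merge: [4] + [7] -> [4, 7]
Merge: [2, 11] + [4, 7] -> [2, 4, 7, 11]

Final sorted array: [2, 4, 7, 11]

The merge sort proceeds by recursively splitting the array and merging sorted halves.
After all merges, the sorted array is [2, 4, 7, 11].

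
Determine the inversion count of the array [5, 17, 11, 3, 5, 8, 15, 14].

Finding inversions in [5, 17, 11, 3, 5, 8, 15, 14]:

(0, 3): arr[0]=5 > arr[3]=3
(1, 2): arr[1]=17 > arr[2]=11
(1, 3): arr[1]=17 > arr[3]=3
(1, 4): arr[1]=17 > arr[4]=5
(1, 5): arr[1]=17 > arr[5]=8
(1, 6): arr[1]=17 > arr[6]=15
(1, 7): arr[1]=17 > arr[7]=14
(2, 3): arr[2]=11 > arr[3]=3
(2, 4): arr[2]=11 > arr[4]=5
(2, 5): arr[2]=11 > arr[5]=8
(6, 7): arr[6]=15 > arr[7]=14

Total inversions: 11

The array has 11 inversion(s): (0,3), (1,2), (1,3), (1,4), (1,5), (1,6), (1,7), (2,3), (2,4), (2,5), (6,7). Each pair (i,j) satisfies i < j and arr[i] > arr[j].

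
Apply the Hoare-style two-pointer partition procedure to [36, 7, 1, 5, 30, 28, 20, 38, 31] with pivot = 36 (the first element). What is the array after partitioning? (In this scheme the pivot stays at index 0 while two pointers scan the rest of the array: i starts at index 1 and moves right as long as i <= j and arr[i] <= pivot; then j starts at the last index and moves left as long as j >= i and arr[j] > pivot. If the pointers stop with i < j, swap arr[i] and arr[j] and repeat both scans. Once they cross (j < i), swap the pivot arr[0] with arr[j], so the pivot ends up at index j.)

Hoare-style two-pointer partition with pivot = 36:

Initial array: [36, 7, 1, 5, 30, 28, 20, 38, 31]

Pointers start at i = 1, j = 8.
i stops at index 7 (arr[7]=38 > 36), j stops at index 8 (arr[8]=31 <= 36): swap arr[7] and arr[8], array becomes [36, 7, 1, 5, 30, 28, 20, 31, 38]
i ends at 8, j ends at 7: the pointers have crossed (j < i), so scanning stops.

Swap pivot arr[0] with arr[7] to place pivot at position 7: [31, 7, 1, 5, 30, 28, 20, 36, 38]
Pivot position: 7

After partitioning with pivot 36, the array becomes [31, 7, 1, 5, 30, 28, 20, 36, 38]. The pivot is placed at index 7. All elements to the left of the pivot are <= 36, and all elements to the right are > 36.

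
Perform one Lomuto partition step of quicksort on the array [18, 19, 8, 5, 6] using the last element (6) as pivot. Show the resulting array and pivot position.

Lomuto partition with pivot = 6:

Initial array: [18, 19, 8, 5, 6]

arr[0]=18 > 6: no swap
arr[1]=19 > 6: no swap
arr[2]=8 > 6: no swap
arr[3]=5 <= 6: swap with position 0, array becomes [5, 19, 8, 18, 6]

Place pivot at position 1: [5, 6, 8, 18, 19]
Pivot position: 1

After partitioning with pivot 6, the array becomes [5, 6, 8, 18, 19]. The pivot is placed at index 1. All elements to the left of the pivot are <= 6, and all elements to the right are > 6.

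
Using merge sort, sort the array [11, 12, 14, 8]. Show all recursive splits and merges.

Merge sort trace:

Split: [11, 12, 14, 8] -> [11, 12] and [14, 8]
  Split: [11, 12] -> [11] and [12]
  Merge: [11] + [12] -> [11, 12]
  Split: [14, 8] -> [14] and [8]
  Merge: [14] + [8] -> [8, 14]
Merge: [11, 12] + [8, 14] -> [8, 11, 12, 14]

Final sorted array: [8, 11, 12, 14]

The merge sort proceeds by recursively splitting the array and merging sorted halves.
After all merges, the sorted array is [8, 11, 12, 14].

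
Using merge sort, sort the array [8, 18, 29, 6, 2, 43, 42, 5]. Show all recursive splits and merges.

Merge sort trace:

Split: [8, 18, 29, 6, 2, 43, 42, 5] -> [8, 18, 29, 6] and [2, 43, 42, 5]
  Split: [8, 18, 29, 6] -> [8, 18] and [29, 6]
    Split: [8, 18] -> [8] and [18]
    Merge: [8] + [18] -> [8, 18]
    Split: [29, 6] -> [29] and [6]
    Merge: [29] + [6] -> [6, 29]
  Merge: [8, 18] + [6, 29] -> [6, 8, 18, 29]
  Split: [2, 43, 42, 5] -> [2, 43] and [42, 5]
    Split: [2, 43] -> [2] and [43]
    Merge: [2] + [43] -> [2, 43]
    Split: [42, 5] -> [42] and [5]
    Merge: [42] + [5] -> [5, 42]
  Merge: [2, 43] + [5, 42] -> [2, 5, 42, 43]
Merge: [6, 8, 18, 29] + [2, 5, 42, 43] -> [2, 5, 6, 8, 18, 29, 42, 43]

Final sorted array: [2, 5, 6, 8, 18, 29, 42, 43]

The merge sort proceeds by recursively splitting the array and merging sorted halves.
After all merges, the sorted array is [2, 5, 6, 8, 18, 29, 42, 43].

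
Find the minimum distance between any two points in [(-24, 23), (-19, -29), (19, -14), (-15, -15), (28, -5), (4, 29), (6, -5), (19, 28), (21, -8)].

Computing all pairwise distances among 9 points:

d((-24, 23), (-19, -29)) = 52.2398
d((-24, 23), (19, -14)) = 56.7274
d((-24, 23), (-15, -15)) = 39.0512
d((-24, 23), (28, -5)) = 59.0593
d((-24, 23), (4, 29)) = 28.6356
d((-24, 23), (6, -5)) = 41.0366
d((-24, 23), (19, 28)) = 43.2897
d((-24, 23), (21, -8)) = 54.6443
d((-19, -29), (19, -14)) = 40.8534
d((-19, -29), (-15, -15)) = 14.5602
d((-19, -29), (28, -5)) = 52.7731
d((-19, -29), (4, 29)) = 62.3939
d((-19, -29), (6, -5)) = 34.6554
d((-19, -29), (19, 28)) = 68.5055
d((-19, -29), (21, -8)) = 45.1774
d((19, -14), (-15, -15)) = 34.0147
d((19, -14), (28, -5)) = 12.7279
d((19, -14), (4, 29)) = 45.5412
d((19, -14), (6, -5)) = 15.8114
d((19, -14), (19, 28)) = 42.0
d((19, -14), (21, -8)) = 6.3246 <-- minimum
d((-15, -15), (28, -5)) = 44.1475
d((-15, -15), (4, 29)) = 47.927
d((-15, -15), (6, -5)) = 23.2594
d((-15, -15), (19, 28)) = 54.8179
d((-15, -15), (21, -8)) = 36.6742
d((28, -5), (4, 29)) = 41.6173
d((28, -5), (6, -5)) = 22.0
d((28, -5), (19, 28)) = 34.2053
d((28, -5), (21, -8)) = 7.6158
d((4, 29), (6, -5)) = 34.0588
d((4, 29), (19, 28)) = 15.0333
d((4, 29), (21, -8)) = 40.7185
d((6, -5), (19, 28)) = 35.4683
d((6, -5), (21, -8)) = 15.2971
d((19, 28), (21, -8)) = 36.0555

Closest pair: (19, -14) and (21, -8) with distance 6.3246

The closest pair is (19, -14) and (21, -8) with Euclidean distance 6.3246. For 9 points, brute-force pairwise comparison is shown above. For large n, the divide-and-conquer algorithm (sort by x, recurse on halves, check the dividing strip) achieves O(n log n).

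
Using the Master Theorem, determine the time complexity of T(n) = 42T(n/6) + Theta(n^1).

Master Theorem for T(n) = 42T(n/6) + O(n^1):

a = 42, b = 6, c = 1
log_b(a) = log_6(42) = 2.0860

Case 1: c = 1 < log_6(42) = 2.0860
T(n) = O(n^(log_6 42))

For T(n) = 42T(n/6) + O(n^1): log_6(42) = 2.0860. This is Case 1 of the Master Theorem (c < log_b(a), work dominated by leaves), giving O(n^(log_6 42)).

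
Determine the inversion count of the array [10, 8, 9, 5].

Finding inversions in [10, 8, 9, 5]:

(0, 1): arr[0]=10 > arr[1]=8
(0, 2): arr[0]=10 > arr[2]=9
(0, 3): arr[0]=10 > arr[3]=5
(1, 3): arr[1]=8 > arr[3]=5
(2, 3): arr[2]=9 > arr[3]=5

Total inversions: 5

The array has 5 inversion(s): (0,1), (0,2), (0,3), (1,3), (2,3). Each pair (i,j) satisfies i < j and arr[i] > arr[j].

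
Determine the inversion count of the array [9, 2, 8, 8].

Finding inversions in [9, 2, 8, 8]:

(0, 1): arr[0]=9 > arr[1]=2
(0, 2): arr[0]=9 > arr[2]=8
(0, 3): arr[0]=9 > arr[3]=8

Total inversions: 3

The array has 3 inversion(s): (0,1), (0,2), (0,3). Each pair (i,j) satisfies i < j and arr[i] > arr[j].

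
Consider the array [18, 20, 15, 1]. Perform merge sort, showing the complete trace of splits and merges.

Merge sort trace:

Split: [18, 20, 15, 1] -> [18, 20] and [15, 1]
  Split: [18, 20] -> [18] and [20]
  Merge: [18] + [20] -> [18, 20]
  Split: [15, 1] -> [15] and [1]
  Merge: [15] + [1] -> [1, 15]
Merge: [18, 20] + [1, 15] -> [1, 15, 18, 20]

Final sorted array: [1, 15, 18, 20]

The merge sort proceeds by recursively splitting the array and merging sorted halves.
After all merges, the sorted array is [1, 15, 18, 20].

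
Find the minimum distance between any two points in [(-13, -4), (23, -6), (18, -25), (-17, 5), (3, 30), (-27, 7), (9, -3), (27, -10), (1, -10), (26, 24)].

Computing all pairwise distances among 10 points:

d((-13, -4), (23, -6)) = 36.0555
d((-13, -4), (18, -25)) = 37.4433
d((-13, -4), (-17, 5)) = 9.8489
d((-13, -4), (3, 30)) = 37.5766
d((-13, -4), (-27, 7)) = 17.8045
d((-13, -4), (9, -3)) = 22.0227
d((-13, -4), (27, -10)) = 40.4475
d((-13, -4), (1, -10)) = 15.2315
d((-13, -4), (26, 24)) = 48.0104
d((23, -6), (18, -25)) = 19.6469
d((23, -6), (-17, 5)) = 41.4849
d((23, -6), (3, 30)) = 41.1825
d((23, -6), (-27, 7)) = 51.6624
d((23, -6), (9, -3)) = 14.3178
d((23, -6), (27, -10)) = 5.6569 <-- minimum
d((23, -6), (1, -10)) = 22.3607
d((23, -6), (26, 24)) = 30.1496
d((18, -25), (-17, 5)) = 46.0977
d((18, -25), (3, 30)) = 57.0088
d((18, -25), (-27, 7)) = 55.2178
d((18, -25), (9, -3)) = 23.7697
d((18, -25), (27, -10)) = 17.4929
d((18, -25), (1, -10)) = 22.6716
d((18, -25), (26, 24)) = 49.6488
d((-17, 5), (3, 30)) = 32.0156
d((-17, 5), (-27, 7)) = 10.198
d((-17, 5), (9, -3)) = 27.2029
d((-17, 5), (27, -10)) = 46.4866
d((-17, 5), (1, -10)) = 23.4307
d((-17, 5), (26, 24)) = 47.0106
d((3, 30), (-27, 7)) = 37.8021
d((3, 30), (9, -3)) = 33.541
d((3, 30), (27, -10)) = 46.6476
d((3, 30), (1, -10)) = 40.05
d((3, 30), (26, 24)) = 23.7697
d((-27, 7), (9, -3)) = 37.3631
d((-27, 7), (27, -10)) = 56.6127
d((-27, 7), (1, -10)) = 32.7567
d((-27, 7), (26, 24)) = 55.6597
d((9, -3), (27, -10)) = 19.3132
d((9, -3), (1, -10)) = 10.6301
d((9, -3), (26, 24)) = 31.9061
d((27, -10), (1, -10)) = 26.0
d((27, -10), (26, 24)) = 34.0147
d((1, -10), (26, 24)) = 42.2019

Closest pair: (23, -6) and (27, -10) with distance 5.6569

The closest pair is (23, -6) and (27, -10) with Euclidean distance 5.6569. For 10 points, brute-force pairwise comparison is shown above. For large n, the divide-and-conquer algorithm (sort by x, recurse on halves, check the dividing strip) achieves O(n log n).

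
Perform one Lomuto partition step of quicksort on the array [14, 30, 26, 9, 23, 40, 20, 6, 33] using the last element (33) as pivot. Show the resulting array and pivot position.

Lomuto partition with pivot = 33:

Initial array: [14, 30, 26, 9, 23, 40, 20, 6, 33]

arr[0]=14 <= 33: swap with position 0, array becomes [14, 30, 26, 9, 23, 40, 20, 6, 33]
arr[1]=30 <= 33: swap with position 1, array becomes [14, 30, 26, 9, 23, 40, 20, 6, 33]
arr[2]=26 <= 33: swap with position 2, array becomes [14, 30, 26, 9, 23, 40, 20, 6, 33]
arr[3]=9 <= 33: swap with position 3, array becomes [14, 30, 26, 9, 23, 40, 20, 6, 33]
arr[4]=23 <= 33: swap with position 4, array becomes [14, 30, 26, 9, 23, 40, 20, 6, 33]
arr[5]=40 > 33: no swap
arr[6]=20 <= 33: swap with position 5, array becomes [14, 30, 26, 9, 23, 20, 40, 6, 33]
arr[7]=6 <= 33: swap with position 6, array becomes [14, 30, 26, 9, 23, 20, 6, 40, 33]

Place pivot at position 7: [14, 30, 26, 9, 23, 20, 6, 33, 40]
Pivot position: 7

After partitioning with pivot 33, the array becomes [14, 30, 26, 9, 23, 20, 6, 33, 40]. The pivot is placed at index 7. All elements to the left of the pivot are <= 33, and all elements to the right are > 33.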